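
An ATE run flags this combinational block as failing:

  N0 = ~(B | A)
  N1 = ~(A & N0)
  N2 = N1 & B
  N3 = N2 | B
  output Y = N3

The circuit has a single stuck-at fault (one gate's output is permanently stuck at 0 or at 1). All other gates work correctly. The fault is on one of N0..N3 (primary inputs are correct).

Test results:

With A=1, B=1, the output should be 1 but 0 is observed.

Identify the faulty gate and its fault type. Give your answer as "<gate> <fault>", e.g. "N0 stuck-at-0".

Fault-free values for test 1 (A=1, B=1): N0=0, N1=1, N2=1, N3=1, giving Y=1. Observed 0.
Test 1: faults giving observed 0 are {N3 stuck-at-0}.
Only N3 stuck-at-0 is consistent with every test.

N3 stuck-at-0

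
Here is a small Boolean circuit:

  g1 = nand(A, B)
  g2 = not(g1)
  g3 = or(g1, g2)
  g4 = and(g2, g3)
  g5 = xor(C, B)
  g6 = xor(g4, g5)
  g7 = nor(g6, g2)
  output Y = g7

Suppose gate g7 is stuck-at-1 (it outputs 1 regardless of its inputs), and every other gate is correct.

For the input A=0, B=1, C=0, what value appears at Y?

1

Propagate with g7 forced: g1=1, g2=0, g3=1, g4=0, g5=1, g6=1, g7=1 [stuck-at-1].
So Y = 1. (Without the fault it would be 0.)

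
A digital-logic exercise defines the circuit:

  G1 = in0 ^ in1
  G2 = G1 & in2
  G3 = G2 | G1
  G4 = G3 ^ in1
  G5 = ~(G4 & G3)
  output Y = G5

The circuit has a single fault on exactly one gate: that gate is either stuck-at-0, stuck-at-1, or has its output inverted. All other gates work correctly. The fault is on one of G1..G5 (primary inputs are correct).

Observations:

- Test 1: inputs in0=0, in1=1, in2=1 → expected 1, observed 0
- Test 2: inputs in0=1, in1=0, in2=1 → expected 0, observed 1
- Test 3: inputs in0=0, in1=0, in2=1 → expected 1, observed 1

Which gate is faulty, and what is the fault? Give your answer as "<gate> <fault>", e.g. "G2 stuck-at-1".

G4 inverted output

Fault-free values for test 1 (in0=0, in1=1, in2=1): G1=1, G2=1, G3=1, G4=0, G5=1, giving Y=1. Observed 0.
Test 1: faults giving observed 0 are {G4 stuck-at-1, G4 inverted output, G5 stuck-at-0, G5 inverted output}.
Test 2 (in0=1, in1=0, in2=1): fault-free G1=1, G2=1, G3=1, G4=1, G5=0 → 0; observed 1. Eliminates G4 stuck-at-1, G5 stuck-at-0.
Test 3 (in0=0, in1=0, in2=1): fault-free G1=0, G2=0, G3=0, G4=0, G5=1 → 1; observed 1. Eliminates G5 inverted output.
Only G4 inverted output is consistent with every test.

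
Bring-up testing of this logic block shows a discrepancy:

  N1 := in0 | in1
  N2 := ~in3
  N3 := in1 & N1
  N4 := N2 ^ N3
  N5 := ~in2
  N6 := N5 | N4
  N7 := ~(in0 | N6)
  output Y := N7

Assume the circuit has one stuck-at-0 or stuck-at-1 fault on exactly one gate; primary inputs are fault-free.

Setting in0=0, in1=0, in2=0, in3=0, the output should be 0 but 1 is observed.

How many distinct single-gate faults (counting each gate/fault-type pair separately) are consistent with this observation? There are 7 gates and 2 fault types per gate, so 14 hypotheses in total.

2

Fault-free: N1=0, N2=1, N3=0, N4=1, N5=1, N6=1, N7=0 → 0. Observed 1.
  N1 stuck-at-0: output 0 ✗
  N1 stuck-at-1: output 0 ✗
  N2 stuck-at-0: output 0 ✗
  N2 stuck-at-1: output 0 ✗
  N3 stuck-at-0: output 0 ✗
  N3 stuck-at-1: output 0 ✗
  N4 stuck-at-0: output 0 ✗
  N4 stuck-at-1: output 0 ✗
  N5 stuck-at-0: output 0 ✗
  N5 stuck-at-1: output 0 ✗
  N6 stuck-at-0: output 1 ✓
  N6 stuck-at-1: output 0 ✗
  N7 stuck-at-0: output 0 ✗
  N7 stuck-at-1: output 1 ✓
Consistent faults: {N6 stuck-at-0, N7 stuck-at-1} — 2 in all.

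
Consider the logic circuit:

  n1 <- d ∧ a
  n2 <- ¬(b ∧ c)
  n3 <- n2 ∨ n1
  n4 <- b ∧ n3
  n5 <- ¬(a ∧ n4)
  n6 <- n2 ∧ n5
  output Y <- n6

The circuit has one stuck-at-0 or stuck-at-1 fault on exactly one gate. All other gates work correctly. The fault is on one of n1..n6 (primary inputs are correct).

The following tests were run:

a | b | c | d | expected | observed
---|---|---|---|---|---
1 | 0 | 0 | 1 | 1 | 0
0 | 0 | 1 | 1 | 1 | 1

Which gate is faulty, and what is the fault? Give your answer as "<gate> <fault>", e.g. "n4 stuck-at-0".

Fault-free values for test 1 (a=1, b=0, c=0, d=1): n1=1, n2=1, n3=1, n4=0, n5=1, n6=1, giving Y=1. Observed 0.
Test 1: faults giving observed 0 are {n2 stuck-at-0, n4 stuck-at-1, n5 stuck-at-0, n6 stuck-at-0}.
Test 2 (a=0, b=0, c=1, d=1): fault-free n1=0, n2=1, n3=1, n4=0, n5=1, n6=1 → 1; observed 1. Eliminates n2 stuck-at-0, n5 stuck-at-0, n6 stuck-at-0.
Only n4 stuck-at-1 is consistent with every test.

n4 stuck-at-1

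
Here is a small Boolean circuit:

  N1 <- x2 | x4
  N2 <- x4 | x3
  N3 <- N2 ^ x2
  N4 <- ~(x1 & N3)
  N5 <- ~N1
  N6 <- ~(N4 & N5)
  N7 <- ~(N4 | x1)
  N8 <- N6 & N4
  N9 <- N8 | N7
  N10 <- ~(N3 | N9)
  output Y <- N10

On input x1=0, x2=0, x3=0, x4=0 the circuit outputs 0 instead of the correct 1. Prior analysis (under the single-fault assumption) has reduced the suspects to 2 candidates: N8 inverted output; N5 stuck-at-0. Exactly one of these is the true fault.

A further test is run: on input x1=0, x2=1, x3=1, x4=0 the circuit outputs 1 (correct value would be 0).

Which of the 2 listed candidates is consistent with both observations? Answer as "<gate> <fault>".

N8 inverted output

Evaluate each candidate on input x1=0, x2=1, x3=1, x4=0:
  N8 inverted output: N1=1, N2=1, N3=0, N4=1, N5=0, N6=1, N7=0, N8=0 [inverted output], N9=0, N10=1 → 1 — matches
  N5 stuck-at-0: N1=1, N2=1, N3=0, N4=1, N5=0 [stuck-at-0], N6=1, N7=0, N8=1, N9=1, N10=0 → 0 — eliminated
Only N8 inverted output reproduces the observed 1.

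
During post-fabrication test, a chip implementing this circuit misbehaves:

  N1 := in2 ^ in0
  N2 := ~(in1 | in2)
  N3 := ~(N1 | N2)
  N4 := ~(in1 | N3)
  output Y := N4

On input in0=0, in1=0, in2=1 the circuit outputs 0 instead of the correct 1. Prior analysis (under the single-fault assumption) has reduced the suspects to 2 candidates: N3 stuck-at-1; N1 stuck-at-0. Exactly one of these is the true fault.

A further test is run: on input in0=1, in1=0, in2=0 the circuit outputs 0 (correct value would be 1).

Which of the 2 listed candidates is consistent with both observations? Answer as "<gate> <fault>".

Evaluate each candidate on input in0=1, in1=0, in2=0:
  N3 stuck-at-1: N1=1, N2=1, N3=1 [stuck-at-1], N4=0 → 0 — matches
  N1 stuck-at-0: N1=0 [stuck-at-0], N2=1, N3=0, N4=1 → 1 — eliminated
Only N3 stuck-at-1 reproduces the observed 0.

N3 stuck-at-1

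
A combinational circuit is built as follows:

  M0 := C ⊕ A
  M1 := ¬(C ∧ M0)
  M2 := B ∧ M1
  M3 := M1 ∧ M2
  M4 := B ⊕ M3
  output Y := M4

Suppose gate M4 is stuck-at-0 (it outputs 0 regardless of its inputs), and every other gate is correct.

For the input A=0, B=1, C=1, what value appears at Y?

Propagate with M4 forced: M0=1, M1=0, M2=0, M3=0, M4=0 [stuck-at-0].
So Y = 0. (Without the fault it would be 1.)

0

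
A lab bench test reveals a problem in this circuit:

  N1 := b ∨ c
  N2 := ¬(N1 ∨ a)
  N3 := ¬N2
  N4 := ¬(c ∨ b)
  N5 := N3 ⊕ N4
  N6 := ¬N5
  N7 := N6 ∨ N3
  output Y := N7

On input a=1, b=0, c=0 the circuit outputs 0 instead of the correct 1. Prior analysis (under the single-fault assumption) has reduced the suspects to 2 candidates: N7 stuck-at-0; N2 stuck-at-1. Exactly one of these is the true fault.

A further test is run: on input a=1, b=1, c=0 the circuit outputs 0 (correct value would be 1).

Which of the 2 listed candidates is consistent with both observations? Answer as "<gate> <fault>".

N7 stuck-at-0

Evaluate each candidate on input a=1, b=1, c=0:
  N7 stuck-at-0: N1=1, N2=0, N3=1, N4=0, N5=1, N6=0, N7=0 [stuck-at-0] → 0 — matches
  N2 stuck-at-1: N1=1, N2=1 [stuck-at-1], N3=0, N4=0, N5=0, N6=1, N7=1 → 1 — eliminated
Only N7 stuck-at-0 reproduces the observed 0.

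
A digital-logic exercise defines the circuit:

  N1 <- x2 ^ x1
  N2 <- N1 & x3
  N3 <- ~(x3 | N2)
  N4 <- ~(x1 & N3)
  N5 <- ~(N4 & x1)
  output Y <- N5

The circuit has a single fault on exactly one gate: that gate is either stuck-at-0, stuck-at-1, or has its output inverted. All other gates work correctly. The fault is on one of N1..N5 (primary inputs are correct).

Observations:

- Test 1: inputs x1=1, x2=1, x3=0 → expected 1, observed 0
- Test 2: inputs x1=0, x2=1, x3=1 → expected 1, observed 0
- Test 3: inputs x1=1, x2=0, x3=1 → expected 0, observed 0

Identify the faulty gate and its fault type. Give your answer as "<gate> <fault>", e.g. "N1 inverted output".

Fault-free values for test 1 (x1=1, x2=1, x3=0): N1=0, N2=0, N3=1, N4=0, N5=1, giving Y=1. Observed 0.
Test 1: faults giving observed 0 are {N2 stuck-at-1, N2 inverted output, N3 stuck-at-0, N3 inverted output, N4 stuck-at-1, N4 inverted output, N5 stuck-at-0, N5 inverted output}.
Test 2 (x1=0, x2=1, x3=1): fault-free N1=1, N2=1, N3=0, N4=1, N5=1 → 1; observed 0. Eliminates N2 stuck-at-1, N2 inverted output, N3 stuck-at-0, N3 inverted output, N4 stuck-at-1, N4 inverted output.
Test 3 (x1=1, x2=0, x3=1): fault-free N1=1, N2=1, N3=0, N4=1, N5=0 → 0; observed 0. Eliminates N5 inverted output.
Only N5 stuck-at-0 is consistent with every test.

N5 stuck-at-0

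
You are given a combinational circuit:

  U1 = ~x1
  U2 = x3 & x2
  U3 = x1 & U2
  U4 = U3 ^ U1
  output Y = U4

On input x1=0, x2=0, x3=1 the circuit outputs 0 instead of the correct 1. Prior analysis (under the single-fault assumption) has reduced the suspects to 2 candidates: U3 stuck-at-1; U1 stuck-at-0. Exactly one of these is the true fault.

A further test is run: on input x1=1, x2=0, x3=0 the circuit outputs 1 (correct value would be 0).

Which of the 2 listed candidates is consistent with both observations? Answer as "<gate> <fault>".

Evaluate each candidate on input x1=1, x2=0, x3=0:
  U3 stuck-at-1: U1=0, U2=0, U3=1 [stuck-at-1], U4=1 → 1 — matches
  U1 stuck-at-0: U1=0 [stuck-at-0], U2=0, U3=0, U4=0 → 0 — eliminated
Only U3 stuck-at-1 reproduces the observed 1.

U3 stuck-at-1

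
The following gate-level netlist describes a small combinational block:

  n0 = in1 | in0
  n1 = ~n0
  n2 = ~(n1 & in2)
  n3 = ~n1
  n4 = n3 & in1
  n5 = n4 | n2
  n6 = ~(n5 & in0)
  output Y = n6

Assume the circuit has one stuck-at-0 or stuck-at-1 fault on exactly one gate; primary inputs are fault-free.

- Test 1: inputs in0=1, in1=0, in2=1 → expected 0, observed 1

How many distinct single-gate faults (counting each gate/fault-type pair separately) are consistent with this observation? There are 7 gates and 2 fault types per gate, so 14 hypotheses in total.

Fault-free: n0=1, n1=0, n2=1, n3=1, n4=0, n5=1, n6=0 → 0. Observed 1.
  n0 stuck-at-0: output 1 ✓
  n0 stuck-at-1: output 0 ✗
  n1 stuck-at-0: output 0 ✗
  n1 stuck-at-1: output 1 ✓
  n2 stuck-at-0: output 1 ✓
  n2 stuck-at-1: output 0 ✗
  n3 stuck-at-0: output 0 ✗
  n3 stuck-at-1: output 0 ✗
  n4 stuck-at-0: output 0 ✗
  n4 stuck-at-1: output 0 ✗
  n5 stuck-at-0: output 1 ✓
  n5 stuck-at-1: output 0 ✗
  n6 stuck-at-0: output 0 ✗
  n6 stuck-at-1: output 1 ✓
Consistent faults: {n0 stuck-at-0, n1 stuck-at-1, n2 stuck-at-0, n5 stuck-at-0, n6 stuck-at-1} — 5 in all.

5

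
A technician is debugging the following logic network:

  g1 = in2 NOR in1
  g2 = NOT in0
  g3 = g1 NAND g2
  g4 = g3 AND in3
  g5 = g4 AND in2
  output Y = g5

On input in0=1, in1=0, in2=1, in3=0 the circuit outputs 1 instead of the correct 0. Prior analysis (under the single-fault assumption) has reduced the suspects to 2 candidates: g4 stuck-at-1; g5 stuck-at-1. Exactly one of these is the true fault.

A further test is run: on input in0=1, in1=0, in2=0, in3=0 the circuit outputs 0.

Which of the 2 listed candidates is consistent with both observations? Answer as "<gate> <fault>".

g4 stuck-at-1

Evaluate each candidate on input in0=1, in1=0, in2=0, in3=0:
  g4 stuck-at-1: g1=1, g2=0, g3=1, g4=1 [stuck-at-1], g5=0 → 0 — matches
  g5 stuck-at-1: g1=1, g2=0, g3=1, g4=0, g5=1 [stuck-at-1] → 1 — eliminated
Only g4 stuck-at-1 reproduces the observed 0.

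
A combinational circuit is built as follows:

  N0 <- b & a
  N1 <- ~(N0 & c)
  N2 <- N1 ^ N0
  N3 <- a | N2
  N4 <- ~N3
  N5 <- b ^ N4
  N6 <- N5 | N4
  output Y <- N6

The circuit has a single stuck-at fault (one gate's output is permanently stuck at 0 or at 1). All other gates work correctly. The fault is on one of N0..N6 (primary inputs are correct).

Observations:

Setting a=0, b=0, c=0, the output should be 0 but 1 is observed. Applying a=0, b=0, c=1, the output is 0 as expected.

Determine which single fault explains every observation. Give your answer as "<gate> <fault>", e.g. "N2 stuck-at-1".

Fault-free values for test 1 (a=0, b=0, c=0): N0=0, N1=1, N2=1, N3=1, N4=0, N5=0, N6=0, giving Y=0. Observed 1.
Test 1: faults giving observed 1 are {N0 stuck-at-1, N1 stuck-at-0, N2 stuck-at-0, N3 stuck-at-0, N4 stuck-at-1, N5 stuck-at-1, N6 stuck-at-1}.
Test 2 (a=0, b=0, c=1): fault-free N0=0, N1=1, N2=1, N3=1, N4=0, N5=0, N6=0 → 0; observed 0. Eliminates N1 stuck-at-0, N2 stuck-at-0, N3 stuck-at-0, N4 stuck-at-1, N5 stuck-at-1, N6 stuck-at-1.
Only N0 stuck-at-1 is consistent with every test.

N0 stuck-at-1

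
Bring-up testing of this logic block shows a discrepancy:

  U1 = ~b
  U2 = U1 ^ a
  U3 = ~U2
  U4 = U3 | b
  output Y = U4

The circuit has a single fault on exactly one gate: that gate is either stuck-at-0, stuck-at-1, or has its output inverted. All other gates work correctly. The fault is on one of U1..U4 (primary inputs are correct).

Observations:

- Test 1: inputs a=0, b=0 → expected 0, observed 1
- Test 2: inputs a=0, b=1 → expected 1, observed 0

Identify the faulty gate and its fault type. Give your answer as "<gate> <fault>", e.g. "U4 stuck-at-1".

Fault-free values for test 1 (a=0, b=0): U1=1, U2=1, U3=0, U4=0, giving Y=0. Observed 1.
Test 1: faults giving observed 1 are {U1 stuck-at-0, U1 inverted output, U2 stuck-at-0, U2 inverted output, U3 stuck-at-1, U3 inverted output, U4 stuck-at-1, U4 inverted output}.
Test 2 (a=0, b=1): fault-free U1=0, U2=0, U3=1, U4=1 → 1; observed 0. Eliminates U1 stuck-at-0, U1 inverted output, U2 stuck-at-0, U2 inverted output, U3 stuck-at-1, U3 inverted output, U4 stuck-at-1.
Only U4 inverted output is consistent with every test.

U4 inverted output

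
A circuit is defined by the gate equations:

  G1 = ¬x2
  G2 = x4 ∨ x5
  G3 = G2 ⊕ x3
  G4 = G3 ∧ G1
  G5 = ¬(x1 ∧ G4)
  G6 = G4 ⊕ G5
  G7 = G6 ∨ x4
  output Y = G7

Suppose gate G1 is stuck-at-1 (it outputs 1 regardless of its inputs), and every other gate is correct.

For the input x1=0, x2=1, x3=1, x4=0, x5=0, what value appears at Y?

Propagate with G1 forced: G1=1 [stuck-at-1], G2=0, G3=1, G4=1, G5=1, G6=0, G7=0.
So Y = 0. (Without the fault it would be 1.)

0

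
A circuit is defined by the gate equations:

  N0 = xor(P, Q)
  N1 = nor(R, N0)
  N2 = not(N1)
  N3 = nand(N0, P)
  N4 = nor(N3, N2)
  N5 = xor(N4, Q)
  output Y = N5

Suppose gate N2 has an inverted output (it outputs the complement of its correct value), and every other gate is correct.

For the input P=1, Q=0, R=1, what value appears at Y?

1

Propagate with N2 forced: N0=1, N1=0, N2=0 [inverted output], N3=0, N4=1, N5=1.
So Y = 1. (Without the fault it would be 0.)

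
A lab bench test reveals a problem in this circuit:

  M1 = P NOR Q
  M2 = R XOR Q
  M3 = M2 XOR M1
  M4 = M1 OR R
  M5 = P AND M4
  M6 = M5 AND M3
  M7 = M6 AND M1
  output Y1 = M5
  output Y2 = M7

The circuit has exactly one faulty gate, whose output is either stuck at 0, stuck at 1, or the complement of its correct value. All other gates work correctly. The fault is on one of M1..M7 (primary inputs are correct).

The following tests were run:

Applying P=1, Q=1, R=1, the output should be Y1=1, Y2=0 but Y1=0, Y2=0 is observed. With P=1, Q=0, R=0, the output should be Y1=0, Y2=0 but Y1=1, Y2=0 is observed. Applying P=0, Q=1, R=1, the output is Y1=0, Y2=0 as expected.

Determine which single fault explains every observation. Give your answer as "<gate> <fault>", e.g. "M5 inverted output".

M4 inverted output

Fault-free values for test 1 (P=1, Q=1, R=1): M1=0, M2=0, M3=0, M4=1, M5=1, M6=0, M7=0, giving Y1=1, Y2=0. Observed Y1=0, Y2=0.
Test 1: faults giving observed Y1=0, Y2=0 are {M4 stuck-at-0, M4 inverted output, M5 stuck-at-0, M5 inverted output}.
Test 2 (P=1, Q=0, R=0): fault-free M1=0, M2=0, M3=0, M4=0, M5=0, M6=0, M7=0 → Y1=0, Y2=0; observed Y1=1, Y2=0. Eliminates M4 stuck-at-0, M5 stuck-at-0.
Test 3 (P=0, Q=1, R=1): fault-free M1=0, M2=0, M3=0, M4=1, M5=0, M6=0, M7=0 → Y1=0, Y2=0; observed Y1=0, Y2=0. Eliminates M5 inverted output.
Only M4 inverted output is consistent with every test.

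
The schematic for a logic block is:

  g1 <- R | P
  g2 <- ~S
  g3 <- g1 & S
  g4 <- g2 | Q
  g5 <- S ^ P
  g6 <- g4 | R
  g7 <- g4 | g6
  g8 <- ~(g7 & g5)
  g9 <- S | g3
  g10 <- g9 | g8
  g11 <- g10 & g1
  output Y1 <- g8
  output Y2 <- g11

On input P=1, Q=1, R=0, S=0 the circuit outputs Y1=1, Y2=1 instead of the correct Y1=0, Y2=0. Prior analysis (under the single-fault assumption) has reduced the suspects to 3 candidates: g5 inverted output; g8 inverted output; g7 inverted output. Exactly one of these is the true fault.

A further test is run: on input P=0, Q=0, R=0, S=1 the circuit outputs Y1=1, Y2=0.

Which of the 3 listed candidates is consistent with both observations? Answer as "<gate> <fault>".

g5 inverted output

Evaluate each candidate on input P=0, Q=0, R=0, S=1:
  g5 inverted output: g1=0, g2=0, g3=0, g4=0, g5=0 [inverted output], g6=0, g7=0, g8=1, g9=1, g10=1, g11=0 → Y1=1, Y2=0 — matches
  g8 inverted output: g1=0, g2=0, g3=0, g4=0, g5=1, g6=0, g7=0, g8=0 [inverted output], g9=1, g10=1, g11=0 → Y1=0, Y2=0 — eliminated
  g7 inverted output: g1=0, g2=0, g3=0, g4=0, g5=1, g6=0, g7=1 [inverted output], g8=0, g9=1, g10=1, g11=0 → Y1=0, Y2=0 — eliminated
Only g5 inverted output reproduces the observed Y1=1, Y2=0.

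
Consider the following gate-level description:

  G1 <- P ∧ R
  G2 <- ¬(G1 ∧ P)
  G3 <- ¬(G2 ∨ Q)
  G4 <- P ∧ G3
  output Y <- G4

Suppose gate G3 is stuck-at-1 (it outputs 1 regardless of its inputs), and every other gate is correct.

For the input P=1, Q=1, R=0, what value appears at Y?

1

Propagate with G3 forced: G1=0, G2=1, G3=1 [stuck-at-1], G4=1.
So Y = 1. (Without the fault it would be 0.)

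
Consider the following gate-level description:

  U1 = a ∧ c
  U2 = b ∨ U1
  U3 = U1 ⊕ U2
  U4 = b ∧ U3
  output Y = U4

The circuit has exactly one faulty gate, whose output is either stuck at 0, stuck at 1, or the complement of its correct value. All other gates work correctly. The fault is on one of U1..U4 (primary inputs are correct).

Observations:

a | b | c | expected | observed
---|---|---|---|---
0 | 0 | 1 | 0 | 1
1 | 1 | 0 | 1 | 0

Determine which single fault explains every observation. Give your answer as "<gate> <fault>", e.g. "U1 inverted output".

U4 inverted output

Fault-free values for test 1 (a=0, b=0, c=1): U1=0, U2=0, U3=0, U4=0, giving Y=0. Observed 1.
Test 1: faults giving observed 1 are {U4 stuck-at-1, U4 inverted output}.
Test 2 (a=1, b=1, c=0): fault-free U1=0, U2=1, U3=1, U4=1 → 1; observed 0. Eliminates U4 stuck-at-1.
Only U4 inverted output is consistent with every test.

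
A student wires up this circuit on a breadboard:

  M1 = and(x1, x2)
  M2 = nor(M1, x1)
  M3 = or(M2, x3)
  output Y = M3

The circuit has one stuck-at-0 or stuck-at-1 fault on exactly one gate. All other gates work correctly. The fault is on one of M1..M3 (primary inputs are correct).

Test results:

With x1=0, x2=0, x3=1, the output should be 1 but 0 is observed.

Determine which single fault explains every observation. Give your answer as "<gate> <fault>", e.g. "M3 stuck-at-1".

Fault-free values for test 1 (x1=0, x2=0, x3=1): M1=0, M2=1, M3=1, giving Y=1. Observed 0.
Test 1: faults giving observed 0 are {M3 stuck-at-0}.
Only M3 stuck-at-0 is consistent with every test.

M3 stuck-at-0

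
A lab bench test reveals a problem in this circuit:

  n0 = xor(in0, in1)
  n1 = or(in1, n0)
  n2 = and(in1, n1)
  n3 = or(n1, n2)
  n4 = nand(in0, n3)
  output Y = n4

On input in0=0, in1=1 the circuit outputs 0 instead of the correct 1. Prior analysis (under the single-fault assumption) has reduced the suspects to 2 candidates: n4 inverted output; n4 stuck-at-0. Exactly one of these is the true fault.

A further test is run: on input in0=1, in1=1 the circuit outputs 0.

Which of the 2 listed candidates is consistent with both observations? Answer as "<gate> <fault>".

Evaluate each candidate on input in0=1, in1=1:
  n4 inverted output: n0=0, n1=1, n2=1, n3=1, n4=1 [inverted output] → 1 — eliminated
  n4 stuck-at-0: n0=0, n1=1, n2=1, n3=1, n4=0 [stuck-at-0] → 0 — matches
Only n4 stuck-at-0 reproduces the observed 0.

n4 stuck-at-0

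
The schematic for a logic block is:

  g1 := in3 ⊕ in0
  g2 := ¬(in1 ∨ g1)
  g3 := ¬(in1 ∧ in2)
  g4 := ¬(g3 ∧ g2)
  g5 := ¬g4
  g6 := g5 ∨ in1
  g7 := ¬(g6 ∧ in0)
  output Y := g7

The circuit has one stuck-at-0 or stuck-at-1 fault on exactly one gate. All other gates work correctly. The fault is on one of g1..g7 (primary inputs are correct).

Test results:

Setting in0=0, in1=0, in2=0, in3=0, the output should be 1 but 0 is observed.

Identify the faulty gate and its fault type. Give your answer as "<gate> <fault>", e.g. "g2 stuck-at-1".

g7 stuck-at-0

Fault-free values for test 1 (in0=0, in1=0, in2=0, in3=0): g1=0, g2=1, g3=1, g4=0, g5=1, g6=1, g7=1, giving Y=1. Observed 0.
Test 1: faults giving observed 0 are {g7 stuck-at-0}.
Only g7 stuck-at-0 is consistent with every test.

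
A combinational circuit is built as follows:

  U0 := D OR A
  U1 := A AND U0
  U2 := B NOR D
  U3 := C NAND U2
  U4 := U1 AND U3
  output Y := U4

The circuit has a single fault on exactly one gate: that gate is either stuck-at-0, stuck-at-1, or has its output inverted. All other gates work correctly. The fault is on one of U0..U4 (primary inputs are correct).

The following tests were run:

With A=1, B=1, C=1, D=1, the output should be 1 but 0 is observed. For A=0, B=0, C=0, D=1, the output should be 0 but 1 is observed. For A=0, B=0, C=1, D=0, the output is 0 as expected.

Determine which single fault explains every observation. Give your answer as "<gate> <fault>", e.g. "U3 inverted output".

U1 inverted output

Fault-free values for test 1 (A=1, B=1, C=1, D=1): U0=1, U1=1, U2=0, U3=1, U4=1, giving Y=1. Observed 0.
Test 1: faults giving observed 0 are {U0 stuck-at-0, U0 inverted output, U1 stuck-at-0, U1 inverted output, U2 stuck-at-1, U2 inverted output, U3 stuck-at-0, U3 inverted output, U4 stuck-at-0, U4 inverted output}.
Test 2 (A=0, B=0, C=0, D=1): fault-free U0=1, U1=0, U2=0, U3=1, U4=0 → 0; observed 1. Eliminates U0 stuck-at-0, U0 inverted output, U1 stuck-at-0, U2 stuck-at-1, U2 inverted output, U3 stuck-at-0, U3 inverted output, U4 stuck-at-0.
Test 3 (A=0, B=0, C=1, D=0): fault-free U0=0, U1=0, U2=1, U3=0, U4=0 → 0; observed 0. Eliminates U4 inverted output.
Only U1 inverted output is consistent with every test.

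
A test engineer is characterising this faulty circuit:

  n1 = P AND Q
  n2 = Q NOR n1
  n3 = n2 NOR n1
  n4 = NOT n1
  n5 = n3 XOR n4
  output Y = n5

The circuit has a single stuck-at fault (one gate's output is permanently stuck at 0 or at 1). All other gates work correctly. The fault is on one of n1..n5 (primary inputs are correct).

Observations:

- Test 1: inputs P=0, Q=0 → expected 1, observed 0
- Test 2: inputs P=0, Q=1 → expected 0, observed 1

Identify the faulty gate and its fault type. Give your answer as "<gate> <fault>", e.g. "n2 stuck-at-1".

n4 stuck-at-0

Fault-free values for test 1 (P=0, Q=0): n1=0, n2=1, n3=0, n4=1, n5=1, giving Y=1. Observed 0.
Test 1: faults giving observed 0 are {n1 stuck-at-1, n2 stuck-at-0, n3 stuck-at-1, n4 stuck-at-0, n5 stuck-at-0}.
Test 2 (P=0, Q=1): fault-free n1=0, n2=0, n3=1, n4=1, n5=0 → 0; observed 1. Eliminates n1 stuck-at-1, n2 stuck-at-0, n3 stuck-at-1, n5 stuck-at-0.
Only n4 stuck-at-0 is consistent with every test.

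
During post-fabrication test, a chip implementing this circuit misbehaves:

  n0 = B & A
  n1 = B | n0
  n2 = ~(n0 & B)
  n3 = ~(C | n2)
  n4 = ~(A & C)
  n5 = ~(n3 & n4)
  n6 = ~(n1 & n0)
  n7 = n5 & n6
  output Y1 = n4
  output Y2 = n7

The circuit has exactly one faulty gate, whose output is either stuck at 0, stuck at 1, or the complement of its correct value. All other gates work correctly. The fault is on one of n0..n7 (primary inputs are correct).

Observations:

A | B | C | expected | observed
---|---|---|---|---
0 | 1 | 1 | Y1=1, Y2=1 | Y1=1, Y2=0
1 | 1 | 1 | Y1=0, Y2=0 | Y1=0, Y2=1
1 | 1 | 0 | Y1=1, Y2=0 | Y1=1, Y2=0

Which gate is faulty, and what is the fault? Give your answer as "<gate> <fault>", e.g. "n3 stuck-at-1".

n6 inverted output

Fault-free values for test 1 (A=0, B=1, C=1): n0=0, n1=1, n2=1, n3=0, n4=1, n5=1, n6=1, n7=1, giving Y1=1, Y2=1. Observed Y1=1, Y2=0.
Test 1: faults giving observed Y1=1, Y2=0 are {n0 stuck-at-1, n0 inverted output, n3 stuck-at-1, n3 inverted output, n5 stuck-at-0, n5 inverted output, n6 stuck-at-0, n6 inverted output, n7 stuck-at-0, n7 inverted output}.
Test 2 (A=1, B=1, C=1): fault-free n0=1, n1=1, n2=0, n3=0, n4=0, n5=1, n6=0, n7=0 → Y1=0, Y2=0; observed Y1=0, Y2=1. Eliminates n0 stuck-at-1, n3 stuck-at-1, n3 inverted output, n5 stuck-at-0, n5 inverted output, n6 stuck-at-0, n7 stuck-at-0.
Test 3 (A=1, B=1, C=0): fault-free n0=1, n1=1, n2=0, n3=1, n4=1, n5=0, n6=0, n7=0 → Y1=1, Y2=0; observed Y1=1, Y2=0. Eliminates n0 inverted output, n7 inverted output.
Only n6 inverted output is consistent with every test.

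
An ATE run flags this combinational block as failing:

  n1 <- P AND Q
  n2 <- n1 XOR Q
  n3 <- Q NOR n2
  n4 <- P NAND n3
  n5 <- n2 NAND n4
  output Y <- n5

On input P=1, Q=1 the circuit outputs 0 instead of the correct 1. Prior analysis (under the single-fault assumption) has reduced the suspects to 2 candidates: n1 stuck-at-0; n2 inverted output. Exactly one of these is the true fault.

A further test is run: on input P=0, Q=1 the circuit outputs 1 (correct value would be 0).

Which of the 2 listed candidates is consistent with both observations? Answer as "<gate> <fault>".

Evaluate each candidate on input P=0, Q=1:
  n1 stuck-at-0: n1=0 [stuck-at-0], n2=1, n3=0, n4=1, n5=0 → 0 — eliminated
  n2 inverted output: n1=0, n2=0 [inverted output], n3=0, n4=1, n5=1 → 1 — matches
Only n2 inverted output reproduces the observed 1.

n2 inverted output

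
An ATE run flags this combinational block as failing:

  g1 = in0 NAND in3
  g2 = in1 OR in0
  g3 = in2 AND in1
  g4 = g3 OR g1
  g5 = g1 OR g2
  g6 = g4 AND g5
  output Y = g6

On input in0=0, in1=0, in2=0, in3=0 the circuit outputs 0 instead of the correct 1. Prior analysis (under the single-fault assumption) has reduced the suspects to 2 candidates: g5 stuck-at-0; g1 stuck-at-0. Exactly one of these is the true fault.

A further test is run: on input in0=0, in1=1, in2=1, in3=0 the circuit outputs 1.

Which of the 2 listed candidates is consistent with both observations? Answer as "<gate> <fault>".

g1 stuck-at-0

Evaluate each candidate on input in0=0, in1=1, in2=1, in3=0:
  g5 stuck-at-0: g1=1, g2=1, g3=1, g4=1, g5=0 [stuck-at-0], g6=0 → 0 — eliminated
  g1 stuck-at-0: g1=0 [stuck-at-0], g2=1, g3=1, g4=1, g5=1, g6=1 → 1 — matches
Only g1 stuck-at-0 reproduces the observed 1.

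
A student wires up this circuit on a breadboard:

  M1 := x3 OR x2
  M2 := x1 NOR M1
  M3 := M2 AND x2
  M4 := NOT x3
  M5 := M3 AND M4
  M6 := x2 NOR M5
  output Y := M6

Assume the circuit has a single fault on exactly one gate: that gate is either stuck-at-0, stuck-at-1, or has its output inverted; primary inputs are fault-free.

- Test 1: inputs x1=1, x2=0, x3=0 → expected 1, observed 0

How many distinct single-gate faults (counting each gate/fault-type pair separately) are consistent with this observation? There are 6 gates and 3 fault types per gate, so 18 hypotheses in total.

6

Fault-free: M1=0, M2=0, M3=0, M4=1, M5=0, M6=1 → 1. Observed 0.
  M1: none of the 3 fault types match ✗
  M2: none of the 3 fault types match ✗
  M3: stuck-at-1, inverted output ✓; others ✗
  M4: none of the 3 fault types match ✗
  M5: stuck-at-1, inverted output ✓; others ✗
  M6: stuck-at-0, inverted output ✓; others ✗
Consistent faults: {M3 stuck-at-1, M3 inverted output, M5 stuck-at-1, M5 inverted output, M6 stuck-at-0, M6 inverted output} — 6 in all.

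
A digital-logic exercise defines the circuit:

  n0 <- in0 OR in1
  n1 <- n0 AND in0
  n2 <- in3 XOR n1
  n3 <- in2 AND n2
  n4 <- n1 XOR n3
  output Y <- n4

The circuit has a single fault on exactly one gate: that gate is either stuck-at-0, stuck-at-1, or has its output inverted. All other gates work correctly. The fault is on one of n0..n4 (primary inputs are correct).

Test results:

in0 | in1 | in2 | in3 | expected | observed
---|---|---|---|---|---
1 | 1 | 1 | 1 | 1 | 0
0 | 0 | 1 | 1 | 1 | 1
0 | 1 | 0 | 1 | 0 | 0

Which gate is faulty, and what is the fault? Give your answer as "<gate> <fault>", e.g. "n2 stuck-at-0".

n2 stuck-at-1

Fault-free values for test 1 (in0=1, in1=1, in2=1, in3=1): n0=1, n1=1, n2=0, n3=0, n4=1, giving Y=1. Observed 0.
Test 1: faults giving observed 0 are {n2 stuck-at-1, n2 inverted output, n3 stuck-at-1, n3 inverted output, n4 stuck-at-0, n4 inverted output}.
Test 2 (in0=0, in1=0, in2=1, in3=1): fault-free n0=0, n1=0, n2=1, n3=1, n4=1 → 1; observed 1. Eliminates n2 inverted output, n3 inverted output, n4 stuck-at-0, n4 inverted output.
Test 3 (in0=0, in1=1, in2=0, in3=1): fault-free n0=1, n1=0, n2=1, n3=0, n4=0 → 0; observed 0. Eliminates n3 stuck-at-1.
Only n2 stuck-at-1 is consistent with every test.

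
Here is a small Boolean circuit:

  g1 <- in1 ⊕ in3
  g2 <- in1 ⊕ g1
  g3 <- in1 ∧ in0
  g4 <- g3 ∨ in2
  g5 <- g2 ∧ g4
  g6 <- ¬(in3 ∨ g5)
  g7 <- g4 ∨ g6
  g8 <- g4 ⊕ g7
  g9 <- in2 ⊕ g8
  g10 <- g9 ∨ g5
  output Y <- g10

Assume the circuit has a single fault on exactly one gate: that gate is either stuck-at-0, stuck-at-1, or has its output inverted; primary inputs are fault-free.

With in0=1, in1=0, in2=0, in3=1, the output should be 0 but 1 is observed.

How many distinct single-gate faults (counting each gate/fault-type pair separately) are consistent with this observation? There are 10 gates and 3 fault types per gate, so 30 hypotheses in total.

Fault-free: g1=1, g2=1, g3=0, g4=0, g5=0, g6=0, g7=0, g8=0, g9=0, g10=0 → 0. Observed 1.
  g1: none of the 3 fault types match ✗
  g2: none of the 3 fault types match ✗
  g3: stuck-at-1, inverted output ✓; others ✗
  g4: stuck-at-1, inverted output ✓; others ✗
  g5: stuck-at-1, inverted output ✓; others ✗
  g6: stuck-at-1, inverted output ✓; others ✗
  g7: stuck-at-1, inverted output ✓; others ✗
  g8: stuck-at-1, inverted output ✓; others ✗
  g9: stuck-at-1, inverted output ✓; others ✗
  g10: stuck-at-1, inverted output ✓; others ✗
Consistent faults: {g3 stuck-at-1, g3 inverted output, g4 stuck-at-1, g4 inverted output, g5 stuck-at-1, g5 inverted output, g6 stuck-at-1, g6 inverted output, g7 stuck-at-1, g7 inverted output, g8 stuck-at-1, g8 inverted output, g9 stuck-at-1, g9 inverted output, g10 stuck-at-1, g10 inverted output} — 16 in all.

16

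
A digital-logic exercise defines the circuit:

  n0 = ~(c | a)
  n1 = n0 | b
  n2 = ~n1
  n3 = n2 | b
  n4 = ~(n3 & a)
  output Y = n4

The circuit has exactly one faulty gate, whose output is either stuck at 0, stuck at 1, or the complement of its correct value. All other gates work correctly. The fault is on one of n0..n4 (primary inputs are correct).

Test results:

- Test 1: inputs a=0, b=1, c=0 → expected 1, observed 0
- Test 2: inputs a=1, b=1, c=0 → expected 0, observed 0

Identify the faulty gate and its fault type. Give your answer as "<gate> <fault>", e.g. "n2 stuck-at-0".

Fault-free values for test 1 (a=0, b=1, c=0): n0=1, n1=1, n2=0, n3=1, n4=1, giving Y=1. Observed 0.
Test 1: faults giving observed 0 are {n4 stuck-at-0, n4 inverted output}.
Test 2 (a=1, b=1, c=0): fault-free n0=0, n1=1, n2=0, n3=1, n4=0 → 0; observed 0. Eliminates n4 inverted output.
Only n4 stuck-at-0 is consistent with every test.

n4 stuck-at-0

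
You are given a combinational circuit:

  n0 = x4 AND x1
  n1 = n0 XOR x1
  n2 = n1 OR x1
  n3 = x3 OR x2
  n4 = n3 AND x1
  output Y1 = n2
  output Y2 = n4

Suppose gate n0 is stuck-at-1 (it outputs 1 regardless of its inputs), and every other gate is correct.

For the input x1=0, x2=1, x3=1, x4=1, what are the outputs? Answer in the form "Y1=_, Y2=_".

Y1=1, Y2=0

Propagate with n0 forced: n0=1 [stuck-at-1], n1=1, n2=1, n3=1, n4=0.
So the outputs are Y1=1, Y2=0. (Without the fault they would be Y1=0, Y2=0.)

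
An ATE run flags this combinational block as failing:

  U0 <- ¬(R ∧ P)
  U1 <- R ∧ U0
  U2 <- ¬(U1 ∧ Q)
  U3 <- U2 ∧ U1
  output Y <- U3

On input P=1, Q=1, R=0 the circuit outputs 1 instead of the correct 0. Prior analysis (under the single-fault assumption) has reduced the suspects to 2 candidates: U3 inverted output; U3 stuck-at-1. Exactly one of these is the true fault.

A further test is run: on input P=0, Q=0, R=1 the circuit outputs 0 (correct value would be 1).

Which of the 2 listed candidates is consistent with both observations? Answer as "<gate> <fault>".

Evaluate each candidate on input P=0, Q=0, R=1:
  U3 inverted output: U0=1, U1=1, U2=1, U3=0 [inverted output] → 0 — matches
  U3 stuck-at-1: U0=1, U1=1, U2=1, U3=1 [stuck-at-1] → 1 — eliminated
Only U3 inverted output reproduces the observed 0.

U3 inverted output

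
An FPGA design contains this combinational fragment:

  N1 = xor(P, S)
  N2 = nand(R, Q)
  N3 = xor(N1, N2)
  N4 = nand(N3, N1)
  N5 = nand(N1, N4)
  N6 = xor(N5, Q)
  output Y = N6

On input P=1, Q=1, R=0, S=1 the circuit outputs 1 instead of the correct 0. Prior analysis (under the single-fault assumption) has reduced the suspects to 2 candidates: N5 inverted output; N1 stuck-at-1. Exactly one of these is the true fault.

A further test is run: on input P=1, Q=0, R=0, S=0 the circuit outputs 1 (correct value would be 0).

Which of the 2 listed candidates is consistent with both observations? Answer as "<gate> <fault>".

N5 inverted output

Evaluate each candidate on input P=1, Q=0, R=0, S=0:
  N5 inverted output: N1=1, N2=1, N3=0, N4=1, N5=1 [inverted output], N6=1 → 1 — matches
  N1 stuck-at-1: N1=1 [stuck-at-1], N2=1, N3=0, N4=1, N5=0, N6=0 → 0 — eliminated
Only N5 inverted output reproduces the observed 1.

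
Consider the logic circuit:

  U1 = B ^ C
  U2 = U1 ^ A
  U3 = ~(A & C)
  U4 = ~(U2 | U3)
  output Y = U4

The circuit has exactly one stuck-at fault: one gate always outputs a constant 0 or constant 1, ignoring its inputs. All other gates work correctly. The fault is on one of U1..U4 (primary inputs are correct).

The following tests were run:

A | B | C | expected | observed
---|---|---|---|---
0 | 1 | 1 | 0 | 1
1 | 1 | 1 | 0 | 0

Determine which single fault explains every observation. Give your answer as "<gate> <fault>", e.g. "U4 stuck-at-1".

Fault-free values for test 1 (A=0, B=1, C=1): U1=0, U2=0, U3=1, U4=0, giving Y=0. Observed 1.
Test 1: faults giving observed 1 are {U3 stuck-at-0, U4 stuck-at-1}.
Test 2 (A=1, B=1, C=1): fault-free U1=0, U2=1, U3=0, U4=0 → 0; observed 0. Eliminates U4 stuck-at-1.
Only U3 stuck-at-0 is consistent with every test.

U3 stuck-at-0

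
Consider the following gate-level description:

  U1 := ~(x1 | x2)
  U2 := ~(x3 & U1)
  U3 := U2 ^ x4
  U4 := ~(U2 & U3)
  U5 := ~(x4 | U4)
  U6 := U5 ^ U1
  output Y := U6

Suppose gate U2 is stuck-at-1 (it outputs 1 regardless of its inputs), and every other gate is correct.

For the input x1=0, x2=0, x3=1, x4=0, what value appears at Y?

0

Propagate with U2 forced: U1=1, U2=1 [stuck-at-1], U3=1, U4=0, U5=1, U6=0.
So Y = 0. (Without the fault it would be 1.)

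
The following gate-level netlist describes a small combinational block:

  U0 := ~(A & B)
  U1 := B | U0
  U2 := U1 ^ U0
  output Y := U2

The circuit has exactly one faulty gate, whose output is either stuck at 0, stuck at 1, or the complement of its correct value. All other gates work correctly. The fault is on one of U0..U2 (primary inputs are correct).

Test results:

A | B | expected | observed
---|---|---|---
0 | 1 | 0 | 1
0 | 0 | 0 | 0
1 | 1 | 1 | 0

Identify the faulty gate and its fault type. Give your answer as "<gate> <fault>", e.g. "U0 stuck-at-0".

U0 inverted output

Fault-free values for test 1 (A=0, B=1): U0=1, U1=1, U2=0, giving Y=0. Observed 1.
Test 1: faults giving observed 1 are {U0 stuck-at-0, U0 inverted output, U1 stuck-at-0, U1 inverted output, U2 stuck-at-1, U2 inverted output}.
Test 2 (A=0, B=0): fault-free U0=1, U1=1, U2=0 → 0; observed 0. Eliminates U1 stuck-at-0, U1 inverted output, U2 stuck-at-1, U2 inverted output.
Test 3 (A=1, B=1): fault-free U0=0, U1=1, U2=1 → 1; observed 0. Eliminates U0 stuck-at-0.
Only U0 inverted output is consistent with every test.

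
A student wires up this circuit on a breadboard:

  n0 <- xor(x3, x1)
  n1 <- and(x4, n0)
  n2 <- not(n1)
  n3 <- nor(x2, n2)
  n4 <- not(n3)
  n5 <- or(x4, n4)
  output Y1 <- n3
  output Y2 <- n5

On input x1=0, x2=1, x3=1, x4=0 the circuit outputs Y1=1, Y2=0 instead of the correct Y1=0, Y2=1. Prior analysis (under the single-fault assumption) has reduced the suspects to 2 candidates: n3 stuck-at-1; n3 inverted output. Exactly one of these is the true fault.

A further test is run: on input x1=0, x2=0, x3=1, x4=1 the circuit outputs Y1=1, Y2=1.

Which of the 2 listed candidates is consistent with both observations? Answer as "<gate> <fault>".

n3 stuck-at-1

Evaluate each candidate on input x1=0, x2=0, x3=1, x4=1:
  n3 stuck-at-1: n0=1, n1=1, n2=0, n3=1 [stuck-at-1], n4=0, n5=1 → Y1=1, Y2=1 — matches
  n3 inverted output: n0=1, n1=1, n2=0, n3=0 [inverted output], n4=1, n5=1 → Y1=0, Y2=1 — eliminated
Only n3 stuck-at-1 reproduces the observed Y1=1, Y2=1.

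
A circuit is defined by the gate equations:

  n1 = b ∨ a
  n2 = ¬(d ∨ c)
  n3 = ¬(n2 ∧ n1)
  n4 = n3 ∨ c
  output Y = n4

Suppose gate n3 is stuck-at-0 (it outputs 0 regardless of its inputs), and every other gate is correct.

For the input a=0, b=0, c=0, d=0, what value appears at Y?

0

Propagate with n3 forced: n1=0, n2=1, n3=0 [stuck-at-0], n4=0.
So Y = 0. (Without the fault it would be 1.)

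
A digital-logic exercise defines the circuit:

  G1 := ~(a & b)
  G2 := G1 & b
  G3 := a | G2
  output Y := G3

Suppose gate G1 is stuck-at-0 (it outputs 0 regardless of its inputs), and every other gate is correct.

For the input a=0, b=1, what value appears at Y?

Propagate with G1 forced: G1=0 [stuck-at-0], G2=0, G3=0.
So Y = 0. (Without the fault it would be 1.)

0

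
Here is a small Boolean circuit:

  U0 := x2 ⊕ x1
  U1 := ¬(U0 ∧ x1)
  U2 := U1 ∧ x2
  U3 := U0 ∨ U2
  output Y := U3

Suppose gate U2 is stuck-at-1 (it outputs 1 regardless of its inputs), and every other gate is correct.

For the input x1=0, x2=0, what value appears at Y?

1

Propagate with U2 forced: U0=0, U1=1, U2=1 [stuck-at-1], U3=1.
So Y = 1. (Without the fault it would be 0.)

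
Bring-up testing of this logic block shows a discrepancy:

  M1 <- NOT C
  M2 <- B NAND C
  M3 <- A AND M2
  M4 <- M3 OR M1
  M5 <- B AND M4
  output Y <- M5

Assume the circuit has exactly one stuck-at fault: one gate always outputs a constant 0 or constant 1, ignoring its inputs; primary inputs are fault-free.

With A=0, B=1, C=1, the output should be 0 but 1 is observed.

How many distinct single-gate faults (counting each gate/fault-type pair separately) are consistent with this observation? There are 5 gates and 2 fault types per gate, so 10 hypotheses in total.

Fault-free: M1=0, M2=0, M3=0, M4=0, M5=0 → 0. Observed 1.
  M1 stuck-at-0: output 0 ✗
  M1 stuck-at-1: output 1 ✓
  M2 stuck-at-0: output 0 ✗
  M2 stuck-at-1: output 0 ✗
  M3 stuck-at-0: output 0 ✗
  M3 stuck-at-1: output 1 ✓
  M4 stuck-at-0: output 0 ✗
  M4 stuck-at-1: output 1 ✓
  M5 stuck-at-0: output 0 ✗
  M5 stuck-at-1: output 1 ✓
Consistent faults: {M1 stuck-at-1, M3 stuck-at-1, M4 stuck-at-1, M5 stuck-at-1} — 4 in all.

4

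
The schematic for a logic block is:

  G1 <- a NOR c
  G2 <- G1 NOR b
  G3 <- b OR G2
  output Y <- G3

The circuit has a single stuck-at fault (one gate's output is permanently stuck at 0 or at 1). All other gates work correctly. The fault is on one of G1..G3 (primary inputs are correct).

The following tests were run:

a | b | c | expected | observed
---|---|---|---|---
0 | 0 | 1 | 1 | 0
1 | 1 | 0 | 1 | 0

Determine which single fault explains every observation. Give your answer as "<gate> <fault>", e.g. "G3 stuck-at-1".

Fault-free values for test 1 (a=0, b=0, c=1): G1=0, G2=1, G3=1, giving Y=1. Observed 0.
Test 1: faults giving observed 0 are {G1 stuck-at-1, G2 stuck-at-0, G3 stuck-at-0}.
Test 2 (a=1, b=1, c=0): fault-free G1=0, G2=0, G3=1 → 1; observed 0. Eliminates G1 stuck-at-1, G2 stuck-at-0.
Only G3 stuck-at-0 is consistent with every test.

G3 stuck-at-0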